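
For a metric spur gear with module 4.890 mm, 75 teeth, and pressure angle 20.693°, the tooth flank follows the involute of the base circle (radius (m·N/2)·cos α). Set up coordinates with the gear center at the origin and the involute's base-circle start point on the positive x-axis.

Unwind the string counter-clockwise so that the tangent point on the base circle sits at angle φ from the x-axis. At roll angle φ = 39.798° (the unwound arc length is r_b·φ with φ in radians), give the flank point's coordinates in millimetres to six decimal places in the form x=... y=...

pitch radius r_p = m·N/2 = 4.890·75/2 = 183.375000
base radius r_b = r_p·cos α = 183.375000·cos 20.693° = 171.544967
roll angle φ = 39.798° = 0.69460614 rad
x = r_b·(cos φ + φ·sin φ) = 171.544967·(0.76830587 + 0.69460614·0.64008288) = 208.068840
y = r_b·(sin φ − φ·cos φ) = 171.544967·(0.64008288 − 0.69460614·0.76830587) = 18.254599

x=208.068840 y=18.254599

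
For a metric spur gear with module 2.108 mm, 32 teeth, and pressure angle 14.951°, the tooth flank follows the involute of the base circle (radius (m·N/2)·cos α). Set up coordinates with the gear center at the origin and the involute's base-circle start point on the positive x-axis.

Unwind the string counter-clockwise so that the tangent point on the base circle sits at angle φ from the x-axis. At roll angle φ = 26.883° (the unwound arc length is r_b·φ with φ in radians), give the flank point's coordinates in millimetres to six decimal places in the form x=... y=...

x=35.978049 y=1.097455

pitch radius r_p = m·N/2 = 2.108·32/2 = 33.728000
base radius r_b = r_p·cos α = 33.728000·cos 14.951° = 32.586200
roll angle φ = 26.883° = 0.46919686 rad
x = r_b·(cos φ + φ·sin φ) = 32.586200·(0.89193173 + 0.46919686·0.45217009) = 35.978049
y = r_b·(sin φ − φ·cos φ) = 32.586200·(0.45217009 − 0.46919686·0.89193173) = 1.097455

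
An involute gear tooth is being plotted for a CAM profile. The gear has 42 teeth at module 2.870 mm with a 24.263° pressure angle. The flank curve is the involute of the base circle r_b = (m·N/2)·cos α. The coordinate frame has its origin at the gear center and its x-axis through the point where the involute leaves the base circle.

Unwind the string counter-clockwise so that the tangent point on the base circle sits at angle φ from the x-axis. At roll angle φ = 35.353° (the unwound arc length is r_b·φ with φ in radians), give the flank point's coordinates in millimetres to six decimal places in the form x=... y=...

pitch radius r_p = m·N/2 = 2.870·42/2 = 60.270000
base radius r_b = r_p·cos α = 60.270000·cos 24.263° = 54.946280
roll angle φ = 35.353° = 0.61702625 rad
x = r_b·(cos φ + φ·sin φ) = 54.946280·(0.81560271 + 0.61702625·0.57861232) = 64.431201
y = r_b·(sin φ − φ·cos φ) = 54.946280·(0.57861232 − 0.61702625·0.81560271) = 4.140974

x=64.431201 y=4.140974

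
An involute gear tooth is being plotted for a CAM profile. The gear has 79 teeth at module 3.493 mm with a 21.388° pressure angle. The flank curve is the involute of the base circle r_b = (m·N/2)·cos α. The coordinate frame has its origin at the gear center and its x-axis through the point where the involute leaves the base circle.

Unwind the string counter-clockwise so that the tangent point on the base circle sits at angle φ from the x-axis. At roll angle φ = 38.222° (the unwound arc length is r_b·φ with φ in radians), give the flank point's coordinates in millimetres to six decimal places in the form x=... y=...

pitch radius r_p = m·N/2 = 3.493·79/2 = 137.973500
base radius r_b = r_p·cos α = 137.973500·cos 21.388° = 128.471571
roll angle φ = 38.222° = 0.66709975 rad
x = r_b·(cos φ + φ·sin φ) = 128.471571·(0.78561938 + 0.66709975·0.61871010) = 153.955286
y = r_b·(sin φ − φ·cos φ) = 128.471571·(0.61871010 − 0.66709975·0.78561938) = 12.156443

x=153.955286 y=12.156443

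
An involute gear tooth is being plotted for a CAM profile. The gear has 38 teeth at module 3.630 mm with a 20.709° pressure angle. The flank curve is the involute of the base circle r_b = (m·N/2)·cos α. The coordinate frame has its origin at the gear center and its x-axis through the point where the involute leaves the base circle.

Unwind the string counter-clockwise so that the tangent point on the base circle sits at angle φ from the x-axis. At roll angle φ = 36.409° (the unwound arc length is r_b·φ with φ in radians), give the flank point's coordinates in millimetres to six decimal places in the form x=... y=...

pitch radius r_p = m·N/2 = 3.630·38/2 = 68.970000
base radius r_b = r_p·cos α = 68.970000·cos 20.709° = 64.513745
roll angle φ = 36.409° = 0.63545693 rad
x = r_b·(cos φ + φ·sin φ) = 64.513745·(0.80480057 + 0.63545693·0.59354531) = 76.253508
y = r_b·(sin φ − φ·cos φ) = 64.513745·(0.59354531 − 0.63545693·0.80480057) = 5.298463

x=76.253508 y=5.298463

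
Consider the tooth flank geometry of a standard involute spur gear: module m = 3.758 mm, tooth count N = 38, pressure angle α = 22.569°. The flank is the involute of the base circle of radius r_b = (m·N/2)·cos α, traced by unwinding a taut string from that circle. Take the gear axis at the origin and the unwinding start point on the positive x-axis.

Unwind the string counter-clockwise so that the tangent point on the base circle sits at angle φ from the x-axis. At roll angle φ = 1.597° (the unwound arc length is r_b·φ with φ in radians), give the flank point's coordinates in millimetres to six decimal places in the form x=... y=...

x=65.959499 y=0.000476

pitch radius r_p = m·N/2 = 3.758·38/2 = 71.402000
base radius r_b = r_p·cos α = 71.402000·cos 22.569° = 65.933892
roll angle φ = 1.597° = 0.02787291 rad
x = r_b·(cos φ + φ·sin φ) = 65.933892·(0.99961158 + 0.02787291·0.02786930) = 65.959499
y = r_b·(sin φ − φ·cos φ) = 65.933892·(0.02786930 − 0.02787291·0.99961158) = 0.000476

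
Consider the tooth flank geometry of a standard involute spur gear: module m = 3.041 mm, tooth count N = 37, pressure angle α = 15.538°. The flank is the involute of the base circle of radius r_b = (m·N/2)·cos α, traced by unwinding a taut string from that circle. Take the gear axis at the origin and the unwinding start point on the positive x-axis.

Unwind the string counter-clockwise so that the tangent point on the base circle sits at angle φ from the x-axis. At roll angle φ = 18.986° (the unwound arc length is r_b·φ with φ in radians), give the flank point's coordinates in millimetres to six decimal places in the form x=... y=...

pitch radius r_p = m·N/2 = 3.041·37/2 = 56.258500
base radius r_b = r_p·cos α = 56.258500·cos 15.538° = 54.202421
roll angle φ = 18.986° = 0.33136821 rad
x = r_b·(cos φ + φ·sin φ) = 54.202421·(0.94559810 + 0.33136821·0.32533711) = 57.097073
y = r_b·(sin φ − φ·cos φ) = 54.202421·(0.32533711 − 0.33136821·0.94559810) = 0.650210

x=57.097073 y=0.650210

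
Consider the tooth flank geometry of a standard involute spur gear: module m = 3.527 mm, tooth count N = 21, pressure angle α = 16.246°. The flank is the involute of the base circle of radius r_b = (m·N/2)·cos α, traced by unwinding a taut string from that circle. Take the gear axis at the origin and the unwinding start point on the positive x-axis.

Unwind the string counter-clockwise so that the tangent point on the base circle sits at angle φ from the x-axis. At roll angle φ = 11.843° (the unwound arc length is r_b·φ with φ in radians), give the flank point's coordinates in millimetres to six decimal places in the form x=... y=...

pitch radius r_p = m·N/2 = 3.527·21/2 = 37.033500
base radius r_b = r_p·cos α = 37.033500·cos 16.246° = 35.554730
roll angle φ = 11.843° = 0.20669934 rad
x = r_b·(cos φ + φ·sin φ) = 35.554730·(0.97871364 + 0.20669934·0.20523063) = 36.306167
y = r_b·(sin φ − φ·cos φ) = 35.554730·(0.20523063 − 0.20669934·0.97871364) = 0.104217

x=36.306167 y=0.104217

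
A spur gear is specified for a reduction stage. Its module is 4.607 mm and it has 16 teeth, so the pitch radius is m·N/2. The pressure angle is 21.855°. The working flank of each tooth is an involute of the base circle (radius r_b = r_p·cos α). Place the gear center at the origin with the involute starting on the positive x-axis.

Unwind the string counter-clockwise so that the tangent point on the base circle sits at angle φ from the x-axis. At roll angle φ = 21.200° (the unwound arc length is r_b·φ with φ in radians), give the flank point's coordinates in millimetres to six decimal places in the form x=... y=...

pitch radius r_p = m·N/2 = 4.607·16/2 = 36.856000
base radius r_b = r_p·cos α = 36.856000·cos 21.855° = 34.207119
roll angle φ = 21.200° = 0.37000980 rad
x = r_b·(cos φ + φ·sin φ) = 34.207119·(0.93232380 + 0.37000980·0.36162457) = 36.469182
y = r_b·(sin φ − φ·cos φ) = 34.207119·(0.36162457 − 0.37000980·0.93232380) = 0.569741

x=36.469182 y=0.569741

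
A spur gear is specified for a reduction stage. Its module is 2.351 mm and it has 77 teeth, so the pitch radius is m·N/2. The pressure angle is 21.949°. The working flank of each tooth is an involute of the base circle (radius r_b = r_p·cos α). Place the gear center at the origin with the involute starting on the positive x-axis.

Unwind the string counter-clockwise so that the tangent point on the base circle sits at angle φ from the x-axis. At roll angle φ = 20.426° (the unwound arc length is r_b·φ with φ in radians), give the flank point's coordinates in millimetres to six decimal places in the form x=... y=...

x=89.119394 y=1.251891

pitch radius r_p = m·N/2 = 2.351·77/2 = 90.513500
base radius r_b = r_p·cos α = 90.513500·cos 21.949° = 83.952804
roll angle φ = 20.426° = 0.35650095 rad
x = r_b·(cos φ + φ·sin φ) = 83.952804·(0.93712372 + 0.35650095·0.34899734) = 89.119394
y = r_b·(sin φ − φ·cos φ) = 83.952804·(0.34899734 − 0.35650095·0.93712372) = 1.251891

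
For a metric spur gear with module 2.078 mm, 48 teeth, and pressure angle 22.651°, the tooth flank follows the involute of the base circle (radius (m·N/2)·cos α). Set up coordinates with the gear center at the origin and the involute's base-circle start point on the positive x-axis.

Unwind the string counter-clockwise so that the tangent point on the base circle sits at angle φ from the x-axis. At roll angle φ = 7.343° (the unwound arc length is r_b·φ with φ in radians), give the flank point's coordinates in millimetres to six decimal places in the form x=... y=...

x=46.401691 y=0.032241

pitch radius r_p = m·N/2 = 2.078·48/2 = 49.872000
base radius r_b = r_p·cos α = 49.872000·cos 22.651° = 46.025262
roll angle φ = 7.343° = 0.12815953 rad
x = r_b·(cos φ + φ·sin φ) = 46.025262·(0.99179880 + 0.12815953·0.12780898) = 46.401691
y = r_b·(sin φ − φ·cos φ) = 46.025262·(0.12780898 − 0.12815953·0.99179880) = 0.032241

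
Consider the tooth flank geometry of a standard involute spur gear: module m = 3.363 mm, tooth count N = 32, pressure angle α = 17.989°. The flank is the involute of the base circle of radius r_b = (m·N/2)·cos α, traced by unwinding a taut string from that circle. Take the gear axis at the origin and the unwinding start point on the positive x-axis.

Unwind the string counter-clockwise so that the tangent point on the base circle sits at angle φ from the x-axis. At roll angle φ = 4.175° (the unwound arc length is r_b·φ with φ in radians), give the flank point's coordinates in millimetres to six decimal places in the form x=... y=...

x=51.313328 y=0.006597

pitch radius r_p = m·N/2 = 3.363·32/2 = 53.808000
base radius r_b = r_p·cos α = 53.808000·cos 17.989° = 51.177640
roll angle φ = 4.175° = 0.07286750 rad
x = r_b·(cos φ + φ·sin φ) = 51.177640·(0.99734634 + 0.07286750·0.07280303) = 51.313328
y = r_b·(sin φ − φ·cos φ) = 51.177640·(0.07280303 − 0.07286750·0.99734634) = 0.006597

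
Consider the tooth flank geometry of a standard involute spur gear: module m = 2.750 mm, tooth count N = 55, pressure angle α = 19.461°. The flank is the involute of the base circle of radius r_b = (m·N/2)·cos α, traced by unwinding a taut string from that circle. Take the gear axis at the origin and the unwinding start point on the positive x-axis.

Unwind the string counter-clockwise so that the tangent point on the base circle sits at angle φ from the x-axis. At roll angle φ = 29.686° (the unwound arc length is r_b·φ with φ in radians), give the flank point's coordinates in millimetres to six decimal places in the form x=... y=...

x=80.242358 y=3.217947

pitch radius r_p = m·N/2 = 2.750·55/2 = 75.625000
base radius r_b = r_p·cos α = 75.625000·cos 19.461° = 71.304429
roll angle φ = 29.686° = 0.51811844 rad
x = r_b·(cos φ + φ·sin φ) = 71.304429·(0.86875255 + 0.51811844·0.49524641) = 80.242358
y = r_b·(sin φ − φ·cos φ) = 71.304429·(0.49524641 − 0.51811844·0.86875255) = 3.217947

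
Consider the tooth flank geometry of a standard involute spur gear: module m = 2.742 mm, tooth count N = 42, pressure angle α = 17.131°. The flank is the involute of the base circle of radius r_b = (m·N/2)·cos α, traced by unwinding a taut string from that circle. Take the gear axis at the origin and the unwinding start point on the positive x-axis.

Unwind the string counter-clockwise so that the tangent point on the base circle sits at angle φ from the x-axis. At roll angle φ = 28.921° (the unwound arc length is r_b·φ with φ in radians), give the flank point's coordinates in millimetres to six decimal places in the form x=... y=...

x=61.597242 y=2.299445

pitch radius r_p = m·N/2 = 2.742·42/2 = 57.582000
base radius r_b = r_p·cos α = 57.582000·cos 17.131° = 55.027305
roll angle φ = 28.921° = 0.50476667 rad
x = r_b·(cos φ + φ·sin φ) = 55.027305·(0.87528734 + 0.50476667·0.48360323) = 61.597242
y = r_b·(sin φ − φ·cos φ) = 55.027305·(0.48360323 − 0.50476667·0.87528734) = 2.299445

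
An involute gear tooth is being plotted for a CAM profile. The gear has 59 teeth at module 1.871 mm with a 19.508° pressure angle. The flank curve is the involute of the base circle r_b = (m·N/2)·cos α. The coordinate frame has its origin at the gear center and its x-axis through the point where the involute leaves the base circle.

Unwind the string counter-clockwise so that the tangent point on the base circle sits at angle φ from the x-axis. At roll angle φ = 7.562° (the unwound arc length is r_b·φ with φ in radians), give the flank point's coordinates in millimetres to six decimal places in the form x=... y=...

x=52.477207 y=0.039800

pitch radius r_p = m·N/2 = 1.871·59/2 = 55.194500
base radius r_b = r_p·cos α = 55.194500·cos 19.508° = 52.026053
roll angle φ = 7.562° = 0.13198180 rad
x = r_b·(cos φ + φ·sin φ) = 52.026053·(0.99130304 + 0.13198180·0.13159896) = 52.477207
y = r_b·(sin φ − φ·cos φ) = 52.026053·(0.13159896 − 0.13198180·0.99130304) = 0.039800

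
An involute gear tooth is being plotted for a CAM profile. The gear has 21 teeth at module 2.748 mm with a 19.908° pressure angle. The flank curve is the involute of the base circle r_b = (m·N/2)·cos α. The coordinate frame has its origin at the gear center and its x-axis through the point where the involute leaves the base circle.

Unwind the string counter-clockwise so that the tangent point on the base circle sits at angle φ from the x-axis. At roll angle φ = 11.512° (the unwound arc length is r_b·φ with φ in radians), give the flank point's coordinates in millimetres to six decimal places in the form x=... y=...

x=27.671798 y=0.073056

pitch radius r_p = m·N/2 = 2.748·21/2 = 28.854000
base radius r_b = r_p·cos α = 28.854000·cos 19.908° = 27.129702
roll angle φ = 11.512° = 0.20092230 rad
x = r_b·(cos φ + φ·sin φ) = 27.129702·(0.97988293 + 0.20092230·0.19957316) = 27.671798
y = r_b·(sin φ − φ·cos φ) = 27.129702·(0.19957316 − 0.20092230·0.97988293) = 0.073056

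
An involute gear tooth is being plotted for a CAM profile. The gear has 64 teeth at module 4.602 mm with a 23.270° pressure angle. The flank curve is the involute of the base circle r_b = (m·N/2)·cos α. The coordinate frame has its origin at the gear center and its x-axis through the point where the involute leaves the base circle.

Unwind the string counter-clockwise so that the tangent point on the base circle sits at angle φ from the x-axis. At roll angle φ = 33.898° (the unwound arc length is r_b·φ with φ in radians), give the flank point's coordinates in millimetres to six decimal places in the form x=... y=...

pitch radius r_p = m·N/2 = 4.602·64/2 = 147.264000
base radius r_b = r_p·cos α = 147.264000·cos 23.270° = 135.284569
roll angle φ = 33.898° = 0.59163171 rad
x = r_b·(cos φ + φ·sin φ) = 135.284569·(0.83003175 + 0.59163171·0.55771614) = 156.929329
y = r_b·(sin φ − φ·cos φ) = 135.284569·(0.55771614 − 0.59163171·0.83003175) = 9.015774

x=156.929329 y=9.015774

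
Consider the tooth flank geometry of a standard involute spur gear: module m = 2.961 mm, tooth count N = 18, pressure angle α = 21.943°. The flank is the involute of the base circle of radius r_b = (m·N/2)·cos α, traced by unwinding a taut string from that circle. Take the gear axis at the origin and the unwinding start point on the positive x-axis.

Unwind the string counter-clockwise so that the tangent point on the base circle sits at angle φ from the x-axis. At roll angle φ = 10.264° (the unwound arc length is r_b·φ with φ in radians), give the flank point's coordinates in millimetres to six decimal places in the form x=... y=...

pitch radius r_p = m·N/2 = 2.961·18/2 = 26.649000
base radius r_b = r_p·cos α = 26.649000·cos 21.943° = 24.718442
roll angle φ = 10.264° = 0.17914059 rad
x = r_b·(cos φ + φ·sin φ) = 24.718442·(0.98399719 + 0.17914059·0.17818399) = 25.111889
y = r_b·(sin φ − φ·cos φ) = 24.718442·(0.17818399 − 0.17914059·0.98399719) = 0.047216

x=25.111889 y=0.047216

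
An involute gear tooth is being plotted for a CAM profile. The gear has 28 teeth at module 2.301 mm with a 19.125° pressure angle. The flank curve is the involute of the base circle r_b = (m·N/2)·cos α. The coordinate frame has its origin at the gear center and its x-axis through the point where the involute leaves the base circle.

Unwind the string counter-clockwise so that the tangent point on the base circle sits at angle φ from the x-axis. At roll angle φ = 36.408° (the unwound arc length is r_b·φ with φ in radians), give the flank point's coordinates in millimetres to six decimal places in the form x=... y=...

pitch radius r_p = m·N/2 = 2.301·28/2 = 32.214000
base radius r_b = r_p·cos α = 32.214000·cos 19.125° = 30.435982
roll angle φ = 36.408° = 0.63543947 rad
x = r_b·(cos φ + φ·sin φ) = 30.435982·(0.80481093 + 0.63543947·0.59353127) = 35.974239
y = r_b·(sin φ − φ·cos φ) = 30.435982·(0.59353127 − 0.63543947·0.80481093) = 2.499483

x=35.974239 y=2.499483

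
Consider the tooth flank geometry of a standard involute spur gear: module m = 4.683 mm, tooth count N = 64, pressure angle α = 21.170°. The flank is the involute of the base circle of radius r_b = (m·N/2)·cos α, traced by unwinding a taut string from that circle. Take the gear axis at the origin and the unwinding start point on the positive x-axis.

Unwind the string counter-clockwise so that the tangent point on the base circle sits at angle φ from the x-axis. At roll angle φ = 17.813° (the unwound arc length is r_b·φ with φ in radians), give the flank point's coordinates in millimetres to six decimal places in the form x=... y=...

x=146.333839 y=1.386269

pitch radius r_p = m·N/2 = 4.683·64/2 = 149.856000
base radius r_b = r_p·cos α = 149.856000·cos 21.170° = 139.742671
roll angle φ = 17.813° = 0.31089550 rad
x = r_b·(cos φ + φ·sin φ) = 139.742671·(0.95206001 + 0.31089550·0.30591133) = 146.333839
y = r_b·(sin φ − φ·cos φ) = 139.742671·(0.30591133 − 0.31089550·0.95206001) = 1.386269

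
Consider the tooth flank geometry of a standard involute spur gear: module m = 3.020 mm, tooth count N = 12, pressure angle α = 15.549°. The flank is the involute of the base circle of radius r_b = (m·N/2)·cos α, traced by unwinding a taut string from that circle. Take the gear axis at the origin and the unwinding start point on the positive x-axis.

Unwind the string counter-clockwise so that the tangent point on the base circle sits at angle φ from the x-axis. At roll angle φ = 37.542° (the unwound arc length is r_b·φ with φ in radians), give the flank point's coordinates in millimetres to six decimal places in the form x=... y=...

pitch radius r_p = m·N/2 = 3.020·12/2 = 18.120000
base radius r_b = r_p·cos α = 18.120000·cos 15.549° = 17.456836
roll angle φ = 37.542° = 0.65523151 rad
x = r_b·(cos φ + φ·sin φ) = 17.456836·(0.79290688 + 0.65523151·0.60934282) = 20.811473
y = r_b·(sin φ − φ·cos φ) = 17.456836·(0.60934282 − 0.65523151·0.79290688) = 1.567716

x=20.811473 y=1.567716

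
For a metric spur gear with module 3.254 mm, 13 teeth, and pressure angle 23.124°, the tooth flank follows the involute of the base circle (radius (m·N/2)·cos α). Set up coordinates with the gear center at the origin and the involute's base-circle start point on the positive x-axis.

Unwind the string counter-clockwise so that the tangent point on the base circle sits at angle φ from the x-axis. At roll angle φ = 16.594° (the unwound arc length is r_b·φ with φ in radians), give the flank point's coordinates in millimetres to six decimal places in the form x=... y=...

x=20.250439 y=0.156197

pitch radius r_p = m·N/2 = 3.254·13/2 = 21.151000
base radius r_b = r_p·cos α = 21.151000·cos 23.124° = 19.451667
roll angle φ = 16.594° = 0.28961994 rad
x = r_b·(cos φ + φ·sin φ) = 19.451667·(0.95835249 + 0.28961994·0.28558801) = 20.250439
y = r_b·(sin φ − φ·cos φ) = 19.451667·(0.28558801 − 0.28961994·0.95835249) = 0.156197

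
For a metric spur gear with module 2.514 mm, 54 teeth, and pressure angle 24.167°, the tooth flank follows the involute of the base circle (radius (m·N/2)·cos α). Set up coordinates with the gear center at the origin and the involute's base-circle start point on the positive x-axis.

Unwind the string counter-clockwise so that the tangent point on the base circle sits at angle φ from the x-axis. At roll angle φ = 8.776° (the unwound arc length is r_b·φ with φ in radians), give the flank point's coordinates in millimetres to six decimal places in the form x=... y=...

pitch radius r_p = m·N/2 = 2.514·54/2 = 67.878000
base radius r_b = r_p·cos α = 67.878000·cos 24.167° = 61.928905
roll angle φ = 8.776° = 0.15317010 rad
x = r_b·(cos φ + φ·sin φ) = 61.928905·(0.98829238 + 0.15317010·0.15257187) = 62.651109
y = r_b·(sin φ − φ·cos φ) = 61.928905·(0.15257187 − 0.15317010·0.98829238) = 0.074007

x=62.651109 y=0.074007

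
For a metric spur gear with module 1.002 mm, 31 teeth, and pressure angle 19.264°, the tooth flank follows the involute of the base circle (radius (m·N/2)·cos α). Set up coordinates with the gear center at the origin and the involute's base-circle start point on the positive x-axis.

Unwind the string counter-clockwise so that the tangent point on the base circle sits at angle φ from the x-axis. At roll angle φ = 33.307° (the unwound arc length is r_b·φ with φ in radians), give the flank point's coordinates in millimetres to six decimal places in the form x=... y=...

pitch radius r_p = m·N/2 = 1.002·31/2 = 15.531000
base radius r_b = r_p·cos α = 15.531000·cos 19.264° = 14.661395
roll angle φ = 33.307° = 0.58131681 rad
x = r_b·(cos φ + φ·sin φ) = 14.661395·(0.83574028 + 0.58131681·0.54912493) = 16.933264
y = r_b·(sin φ − φ·cos φ) = 14.661395·(0.54912493 − 0.58131681·0.83574028) = 0.927994

x=16.933264 y=0.927994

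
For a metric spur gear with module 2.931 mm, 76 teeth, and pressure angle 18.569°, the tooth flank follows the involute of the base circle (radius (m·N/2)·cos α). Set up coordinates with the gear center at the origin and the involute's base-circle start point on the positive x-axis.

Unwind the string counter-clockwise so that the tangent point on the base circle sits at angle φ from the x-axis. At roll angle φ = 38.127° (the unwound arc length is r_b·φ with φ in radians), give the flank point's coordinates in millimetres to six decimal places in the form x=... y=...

x=126.430942 y=9.918249

pitch radius r_p = m·N/2 = 2.931·76/2 = 111.378000
base radius r_b = r_p·cos α = 111.378000·cos 18.569° = 105.579755
roll angle φ = 38.127° = 0.66544168 rad
x = r_b·(cos φ + φ·sin φ) = 105.579755·(0.78664416 + 0.66544168·0.61740664) = 126.430942
y = r_b·(sin φ − φ·cos φ) = 105.579755·(0.61740664 − 0.66544168·0.78664416) = 9.918249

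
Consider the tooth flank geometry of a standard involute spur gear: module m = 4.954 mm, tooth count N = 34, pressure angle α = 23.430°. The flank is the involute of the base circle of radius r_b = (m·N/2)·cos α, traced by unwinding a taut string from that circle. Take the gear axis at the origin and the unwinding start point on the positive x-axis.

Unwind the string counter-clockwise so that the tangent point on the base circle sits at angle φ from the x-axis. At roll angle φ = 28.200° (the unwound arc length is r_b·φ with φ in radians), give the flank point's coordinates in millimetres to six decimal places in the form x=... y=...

x=86.074265 y=2.997326

pitch radius r_p = m·N/2 = 4.954·34/2 = 84.218000
base radius r_b = r_p·cos α = 84.218000·cos 23.430° = 77.273936
roll angle φ = 28.200° = 0.49218285 rad
x = r_b·(cos φ + φ·sin φ) = 77.273936·(0.88130345 + 0.49218285·0.47255076) = 86.074265
y = r_b·(sin φ − φ·cos φ) = 77.273936·(0.47255076 − 0.49218285·0.88130345) = 2.997326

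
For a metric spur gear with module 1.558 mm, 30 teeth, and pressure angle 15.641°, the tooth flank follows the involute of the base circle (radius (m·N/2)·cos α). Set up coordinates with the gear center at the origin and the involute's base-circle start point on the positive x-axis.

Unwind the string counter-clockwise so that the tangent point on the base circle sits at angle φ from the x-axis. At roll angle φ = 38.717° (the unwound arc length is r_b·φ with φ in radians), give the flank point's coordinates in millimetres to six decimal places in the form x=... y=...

pitch radius r_p = m·N/2 = 1.558·30/2 = 23.370000
base radius r_b = r_p·cos α = 23.370000·cos 15.641° = 22.504606
roll angle φ = 38.717° = 0.67573913 rad
x = r_b·(cos φ + φ·sin φ) = 22.504606·(0.78024486 + 0.67573913·0.62547419) = 27.070841
y = r_b·(sin φ − φ·cos φ) = 22.504606·(0.62547419 − 0.67573913·0.78024486) = 2.210677

x=27.070841 y=2.210677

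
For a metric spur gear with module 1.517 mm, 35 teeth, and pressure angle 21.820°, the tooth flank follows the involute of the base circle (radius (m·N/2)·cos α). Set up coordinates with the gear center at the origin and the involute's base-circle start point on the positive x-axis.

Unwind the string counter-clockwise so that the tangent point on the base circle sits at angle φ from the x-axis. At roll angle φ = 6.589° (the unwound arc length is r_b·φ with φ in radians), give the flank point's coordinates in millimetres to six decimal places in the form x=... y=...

x=24.807964 y=0.012478

pitch radius r_p = m·N/2 = 1.517·35/2 = 26.547500
base radius r_b = r_p·cos α = 26.547500·cos 21.820° = 24.645535
roll angle φ = 6.589° = 0.11499974 rad
x = r_b·(cos φ + φ·sin φ) = 24.645535·(0.99339481 + 0.11499974·0.11474643) = 24.807964
y = r_b·(sin φ − φ·cos φ) = 24.645535·(0.11474643 − 0.11499974·0.99339481) = 0.012478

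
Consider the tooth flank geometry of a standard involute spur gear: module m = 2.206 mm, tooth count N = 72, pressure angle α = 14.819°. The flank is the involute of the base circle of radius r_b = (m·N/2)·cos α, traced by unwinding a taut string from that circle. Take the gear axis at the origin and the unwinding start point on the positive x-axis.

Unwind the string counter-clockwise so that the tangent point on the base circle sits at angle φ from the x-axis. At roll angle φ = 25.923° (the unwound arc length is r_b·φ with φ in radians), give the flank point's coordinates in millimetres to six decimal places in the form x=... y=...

x=84.234930 y=2.322028

pitch radius r_p = m·N/2 = 2.206·72/2 = 79.416000
base radius r_b = r_p·cos α = 79.416000·cos 14.819° = 76.774515
roll angle φ = 25.923° = 0.45244170 rad
x = r_b·(cos φ + φ·sin φ) = 76.774515·(0.89938236 + 0.45244170·0.43716286) = 84.234930
y = r_b·(sin φ − φ·cos φ) = 76.774515·(0.43716286 − 0.45244170·0.89938236) = 2.322028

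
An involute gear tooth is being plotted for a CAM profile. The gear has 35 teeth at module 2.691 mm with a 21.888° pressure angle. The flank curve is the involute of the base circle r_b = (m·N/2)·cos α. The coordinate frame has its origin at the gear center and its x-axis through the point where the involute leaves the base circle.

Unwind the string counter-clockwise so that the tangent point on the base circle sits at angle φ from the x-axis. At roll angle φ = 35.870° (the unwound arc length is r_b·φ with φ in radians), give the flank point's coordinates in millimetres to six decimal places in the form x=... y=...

pitch radius r_p = m·N/2 = 2.691·35/2 = 47.092500
base radius r_b = r_p·cos α = 47.092500·cos 21.888° = 43.697807
roll angle φ = 35.870° = 0.62604960 rad
x = r_b·(cos φ + φ·sin φ) = 43.697807·(0.81034855 + 0.62604960·0.58594814) = 51.440234
y = r_b·(sin φ − φ·cos φ) = 43.697807·(0.58594814 − 0.62604960·0.81034855) = 3.435948

x=51.440234 y=3.435948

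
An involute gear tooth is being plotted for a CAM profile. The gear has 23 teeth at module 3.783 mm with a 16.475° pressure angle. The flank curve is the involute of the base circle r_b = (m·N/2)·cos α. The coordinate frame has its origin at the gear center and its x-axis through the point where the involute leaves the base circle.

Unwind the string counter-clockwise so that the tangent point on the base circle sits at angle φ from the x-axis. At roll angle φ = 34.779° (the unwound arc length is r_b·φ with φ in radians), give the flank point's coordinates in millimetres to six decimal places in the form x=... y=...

pitch radius r_p = m·N/2 = 3.783·23/2 = 43.504500
base radius r_b = r_p·cos α = 43.504500·cos 16.475° = 41.718360
roll angle φ = 34.779° = 0.60700806 rad
x = r_b·(cos φ + φ·sin φ) = 41.718360·(0.82135833 + 0.60700806·0.57041256) = 48.710498
y = r_b·(sin φ − φ·cos φ) = 41.718360·(0.57041256 − 0.60700806·0.82135833) = 2.997107

x=48.710498 y=2.997107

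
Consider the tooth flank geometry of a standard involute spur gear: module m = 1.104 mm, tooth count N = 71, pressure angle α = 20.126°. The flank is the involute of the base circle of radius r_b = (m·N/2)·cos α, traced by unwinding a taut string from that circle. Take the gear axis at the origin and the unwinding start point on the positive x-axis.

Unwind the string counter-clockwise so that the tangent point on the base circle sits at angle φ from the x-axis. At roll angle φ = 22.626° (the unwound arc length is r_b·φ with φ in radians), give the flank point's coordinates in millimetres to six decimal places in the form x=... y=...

pitch radius r_p = m·N/2 = 1.104·71/2 = 39.192000
base radius r_b = r_p·cos α = 39.192000·cos 20.126° = 36.798866
roll angle φ = 22.626° = 0.39489820 rad
x = r_b·(cos φ + φ·sin φ) = 36.798866·(0.92303573 + 0.39489820·0.38471422) = 39.557261
y = r_b·(sin φ − φ·cos φ) = 36.798866·(0.38471422 − 0.39489820·0.92303573) = 0.743671

x=39.557261 y=0.743671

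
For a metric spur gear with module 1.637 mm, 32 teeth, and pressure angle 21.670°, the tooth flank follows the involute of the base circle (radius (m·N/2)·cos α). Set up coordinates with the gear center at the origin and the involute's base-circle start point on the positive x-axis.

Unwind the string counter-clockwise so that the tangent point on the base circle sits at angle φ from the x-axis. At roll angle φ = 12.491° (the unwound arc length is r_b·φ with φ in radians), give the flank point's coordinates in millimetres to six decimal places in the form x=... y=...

x=24.912490 y=0.083671

pitch radius r_p = m·N/2 = 1.637·32/2 = 26.192000
base radius r_b = r_p·cos α = 26.192000·cos 21.670° = 24.340908
roll angle φ = 12.491° = 0.21800908 rad
x = r_b·(cos φ + φ·sin φ) = 24.340908·(0.97632999 + 0.21800908·0.21628626) = 24.912490
y = r_b·(sin φ − φ·cos φ) = 24.340908·(0.21628626 − 0.21800908·0.97632999) = 0.083671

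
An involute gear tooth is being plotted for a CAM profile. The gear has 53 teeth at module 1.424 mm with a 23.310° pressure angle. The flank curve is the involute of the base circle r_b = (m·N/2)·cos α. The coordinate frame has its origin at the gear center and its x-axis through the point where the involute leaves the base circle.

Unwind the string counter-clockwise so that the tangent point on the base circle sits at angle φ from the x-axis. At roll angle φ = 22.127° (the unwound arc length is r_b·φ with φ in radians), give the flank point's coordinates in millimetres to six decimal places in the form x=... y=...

x=37.144648 y=0.655488

pitch radius r_p = m·N/2 = 1.424·53/2 = 37.736000
base radius r_b = r_p·cos α = 37.736000·cos 23.310° = 34.655887
roll angle φ = 22.127° = 0.38618900 rad
x = r_b·(cos φ + φ·sin φ) = 34.655887·(0.92635124 + 0.38618900·0.37666084) = 37.144648
y = r_b·(sin φ − φ·cos φ) = 34.655887·(0.37666084 − 0.38618900·0.92635124) = 0.655488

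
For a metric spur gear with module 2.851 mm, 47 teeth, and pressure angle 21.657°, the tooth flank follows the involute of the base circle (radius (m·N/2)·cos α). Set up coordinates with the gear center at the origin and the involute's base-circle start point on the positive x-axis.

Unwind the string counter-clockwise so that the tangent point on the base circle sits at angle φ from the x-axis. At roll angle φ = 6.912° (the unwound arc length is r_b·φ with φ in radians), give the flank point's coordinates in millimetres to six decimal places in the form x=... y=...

pitch radius r_p = m·N/2 = 2.851·47/2 = 66.998500
base radius r_b = r_p·cos α = 66.998500·cos 21.657° = 62.269063
roll angle φ = 6.912° = 0.12063716 rad
x = r_b·(cos φ + φ·sin φ) = 62.269063·(0.99273216 + 0.12063716·0.12034476) = 62.720526
y = r_b·(sin φ − φ·cos φ) = 62.269063·(0.12034476 − 0.12063716·0.99273216) = 0.036388

x=62.720526 y=0.036388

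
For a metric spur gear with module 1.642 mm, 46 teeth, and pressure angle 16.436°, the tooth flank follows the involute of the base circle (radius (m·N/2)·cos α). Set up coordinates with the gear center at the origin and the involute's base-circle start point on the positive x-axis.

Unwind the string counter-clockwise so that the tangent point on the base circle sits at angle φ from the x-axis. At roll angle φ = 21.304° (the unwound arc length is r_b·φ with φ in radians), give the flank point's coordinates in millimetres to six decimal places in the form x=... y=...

x=38.640827 y=0.612152

pitch radius r_p = m·N/2 = 1.642·46/2 = 37.766000
base radius r_b = r_p·cos α = 37.766000·cos 16.436° = 36.222745
roll angle φ = 21.304° = 0.37182494 rad
x = r_b·(cos φ + φ·sin φ) = 36.222745·(0.93166587 + 0.37182494·0.36331627) = 38.640827
y = r_b·(sin φ − φ·cos φ) = 36.222745·(0.36331627 − 0.37182494·0.93166587) = 0.612152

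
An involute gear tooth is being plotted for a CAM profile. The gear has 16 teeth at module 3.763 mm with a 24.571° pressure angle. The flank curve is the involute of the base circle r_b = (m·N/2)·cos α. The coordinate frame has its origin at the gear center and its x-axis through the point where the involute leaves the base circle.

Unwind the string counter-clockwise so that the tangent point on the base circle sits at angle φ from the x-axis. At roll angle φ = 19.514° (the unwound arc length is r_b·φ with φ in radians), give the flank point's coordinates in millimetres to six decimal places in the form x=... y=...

pitch radius r_p = m·N/2 = 3.763·16/2 = 30.104000
base radius r_b = r_p·cos α = 30.104000·cos 24.571° = 27.377983
roll angle φ = 19.514° = 0.34058355 rad
x = r_b·(cos φ + φ·sin φ) = 27.377983·(0.94255990 + 0.34058355·0.33403718) = 28.920116
y = r_b·(sin φ − φ·cos φ) = 27.377983·(0.33403718 − 0.34058355·0.94255990) = 0.356373

x=28.920116 y=0.356373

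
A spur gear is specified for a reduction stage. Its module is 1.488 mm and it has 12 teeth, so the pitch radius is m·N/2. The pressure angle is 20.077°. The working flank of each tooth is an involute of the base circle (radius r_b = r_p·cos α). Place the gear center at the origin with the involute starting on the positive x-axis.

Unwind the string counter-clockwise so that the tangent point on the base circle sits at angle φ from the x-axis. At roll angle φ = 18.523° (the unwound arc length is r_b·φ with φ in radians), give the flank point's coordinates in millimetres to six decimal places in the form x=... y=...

x=8.812283 y=0.093460

pitch radius r_p = m·N/2 = 1.488·12/2 = 8.928000
base radius r_b = r_p·cos α = 8.928000·cos 20.077° = 8.385464
roll angle φ = 18.523° = 0.32328734 rad
x = r_b·(cos φ + φ·sin φ) = 8.385464·(0.94819620 + 0.32328734·0.31768531) = 8.812283
y = r_b·(sin φ − φ·cos φ) = 8.385464·(0.31768531 − 0.32328734·0.94819620) = 0.093460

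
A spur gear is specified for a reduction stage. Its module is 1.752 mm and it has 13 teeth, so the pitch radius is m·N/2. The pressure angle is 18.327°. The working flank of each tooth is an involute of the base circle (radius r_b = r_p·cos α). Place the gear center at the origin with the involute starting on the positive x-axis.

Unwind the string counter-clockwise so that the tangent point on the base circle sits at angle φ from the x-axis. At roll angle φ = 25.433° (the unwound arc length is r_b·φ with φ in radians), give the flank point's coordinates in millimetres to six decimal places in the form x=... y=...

pitch radius r_p = m·N/2 = 1.752·13/2 = 11.388000
base radius r_b = r_p·cos α = 11.388000·cos 18.327° = 10.810371
roll angle φ = 25.433° = 0.44388959 rad
x = r_b·(cos φ + φ·sin φ) = 10.810371·(0.90308809 + 0.44388959·0.42945535) = 11.823507
y = r_b·(sin φ − φ·cos φ) = 10.810371·(0.42945535 − 0.44388959·0.90308809) = 0.309003

x=11.823507 y=0.309003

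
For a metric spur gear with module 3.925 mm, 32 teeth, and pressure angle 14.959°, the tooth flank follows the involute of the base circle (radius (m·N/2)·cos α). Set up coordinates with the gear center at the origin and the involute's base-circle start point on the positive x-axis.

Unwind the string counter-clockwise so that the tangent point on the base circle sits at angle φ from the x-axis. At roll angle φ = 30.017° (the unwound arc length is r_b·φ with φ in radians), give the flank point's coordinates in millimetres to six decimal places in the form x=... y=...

pitch radius r_p = m·N/2 = 3.925·32/2 = 62.800000
base radius r_b = r_p·cos α = 62.800000·cos 14.959° = 60.671757
roll angle φ = 30.017° = 0.52389548 rad
x = r_b·(cos φ + φ·sin φ) = 60.671757·(0.86587701 + 0.52389548·0.50025693) = 68.435277
y = r_b·(sin φ − φ·cos φ) = 60.671757·(0.50025693 − 0.52389548·0.86587701) = 2.828995

x=68.435277 y=2.828995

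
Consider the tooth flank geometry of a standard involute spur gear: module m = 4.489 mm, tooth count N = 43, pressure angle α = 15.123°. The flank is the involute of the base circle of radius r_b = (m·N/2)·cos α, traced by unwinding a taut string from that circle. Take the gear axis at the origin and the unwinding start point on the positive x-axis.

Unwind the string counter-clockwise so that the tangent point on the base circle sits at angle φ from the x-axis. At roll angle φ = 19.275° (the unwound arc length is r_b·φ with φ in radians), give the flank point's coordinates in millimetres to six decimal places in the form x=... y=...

pitch radius r_p = m·N/2 = 4.489·43/2 = 96.513500
base radius r_b = r_p·cos α = 96.513500·cos 15.123° = 93.171043
roll angle φ = 19.275° = 0.33641221 rad
x = r_b·(cos φ + φ·sin φ) = 93.171043·(0.94394508 + 0.33641221·0.33010255) = 98.295040
y = r_b·(sin φ − φ·cos φ) = 93.171043·(0.33010255 − 0.33641221·0.94394508) = 1.169101

x=98.295040 y=1.169101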